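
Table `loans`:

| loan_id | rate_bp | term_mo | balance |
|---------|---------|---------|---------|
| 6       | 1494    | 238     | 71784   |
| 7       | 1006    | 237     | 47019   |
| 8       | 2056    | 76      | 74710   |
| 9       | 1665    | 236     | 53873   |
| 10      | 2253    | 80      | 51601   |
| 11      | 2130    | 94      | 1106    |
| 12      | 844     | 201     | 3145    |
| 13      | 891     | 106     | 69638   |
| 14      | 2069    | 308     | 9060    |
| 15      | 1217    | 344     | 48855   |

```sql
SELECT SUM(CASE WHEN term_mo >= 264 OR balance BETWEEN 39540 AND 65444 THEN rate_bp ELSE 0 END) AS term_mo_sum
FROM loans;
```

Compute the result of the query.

loan_id=6: ✗
loan_id=7: ✓ → 1006
loan_id=8: ✗
loan_id=9: ✓ → 1665
loan_id=10: ✓ → 2253
loan_id=11: ✗
loan_id=12: ✗
loan_id=13: ✗
loan_id=14: ✓ → 2069
loan_id=15: ✓ → 1217
term_mo_sum = 1006 + 1665 + 2253 + 2069 + 1217 = 8210

8210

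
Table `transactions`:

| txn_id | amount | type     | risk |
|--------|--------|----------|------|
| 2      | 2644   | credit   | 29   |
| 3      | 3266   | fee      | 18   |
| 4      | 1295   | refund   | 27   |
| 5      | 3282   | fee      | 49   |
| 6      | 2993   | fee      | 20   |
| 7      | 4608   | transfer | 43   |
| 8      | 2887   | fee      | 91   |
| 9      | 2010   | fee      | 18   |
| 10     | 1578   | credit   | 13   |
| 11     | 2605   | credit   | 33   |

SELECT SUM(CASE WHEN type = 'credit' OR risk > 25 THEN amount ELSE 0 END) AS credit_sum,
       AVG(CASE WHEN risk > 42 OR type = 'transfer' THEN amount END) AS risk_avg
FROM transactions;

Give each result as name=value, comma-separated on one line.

credit_sum=18899, risk_avg=3592.3333333333

[credit_sum: type = 'credit' OR risk > 25]
txn_id=2: ✓ → 2644
txn_id=3: ✗
txn_id=4: ✓ → 1295
txn_id=5: ✓ → 3282
txn_id=6: ✗
txn_id=7: ✓ → 4608
txn_id=8: ✓ → 2887
txn_id=9: ✗
txn_id=10: ✓ → 1578
txn_id=11: ✓ → 2605
credit_sum = 2644 + 1295 + 3282 + 4608 + 2887 + 1578 + 2605 = 18899
—
[risk_avg: risk > 42 OR type = 'transfer']
txn_id=2: ✗
txn_id=3: ✗
txn_id=4: ✗
txn_id=5: ✓ → 3282
txn_id=6: ✗
txn_id=7: ✓ → 4608
txn_id=8: ✓ → 2887
txn_id=9: ✗
txn_id=10: ✗
txn_id=11: ✗
risk_avg = (3282 + 4608 + 2887) / 3 = 3592.3333333333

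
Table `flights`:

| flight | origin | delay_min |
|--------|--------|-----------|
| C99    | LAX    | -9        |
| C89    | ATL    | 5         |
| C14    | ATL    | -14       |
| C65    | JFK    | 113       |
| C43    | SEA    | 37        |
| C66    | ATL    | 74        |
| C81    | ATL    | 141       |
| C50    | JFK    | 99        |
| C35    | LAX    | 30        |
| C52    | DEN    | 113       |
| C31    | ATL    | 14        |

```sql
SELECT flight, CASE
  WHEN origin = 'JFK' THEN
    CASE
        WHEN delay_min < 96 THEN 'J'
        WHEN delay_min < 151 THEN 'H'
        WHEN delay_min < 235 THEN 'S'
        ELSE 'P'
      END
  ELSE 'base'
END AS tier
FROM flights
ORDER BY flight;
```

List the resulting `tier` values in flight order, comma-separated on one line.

base, base, base, base, H, base, H, base, base, base, base

flight=C14: origin='ATL' → outer ELSE → base
flight=C31: origin='ATL' → outer ELSE → base
flight=C35: origin='LAX' → outer ELSE → base
flight=C43: origin='SEA' → outer ELSE → base
flight=C50: origin='JFK' → inner[delay_min < 151] → H
flight=C52: origin='DEN' → outer ELSE → base
flight=C65: origin='JFK' → inner[delay_min < 151] → H
flight=C66: origin='ATL' → outer ELSE → base
flight=C81: origin='ATL' → outer ELSE → base
flight=C89: origin='ATL' → outer ELSE → base
flight=C99: origin='LAX' → outer ELSE → base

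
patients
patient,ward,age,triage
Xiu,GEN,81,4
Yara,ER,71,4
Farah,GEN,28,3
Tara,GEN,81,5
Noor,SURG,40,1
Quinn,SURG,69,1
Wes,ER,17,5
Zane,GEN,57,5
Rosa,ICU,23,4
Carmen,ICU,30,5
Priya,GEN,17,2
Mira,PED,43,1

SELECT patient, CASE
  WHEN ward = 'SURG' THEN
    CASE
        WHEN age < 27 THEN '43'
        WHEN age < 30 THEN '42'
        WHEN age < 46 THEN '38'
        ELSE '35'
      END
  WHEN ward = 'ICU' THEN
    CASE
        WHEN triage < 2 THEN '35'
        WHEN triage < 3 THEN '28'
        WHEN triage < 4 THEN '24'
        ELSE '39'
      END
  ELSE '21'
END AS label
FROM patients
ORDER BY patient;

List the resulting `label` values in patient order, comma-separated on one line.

39, 21, 21, 38, 21, 35, 39, 21, 21, 21, 21, 21

patient=Carmen: ward='ICU' → inner[ELSE] → 39
patient=Farah: ward='GEN' → outer ELSE → 21
patient=Mira: ward='PED' → outer ELSE → 21
patient=Noor: ward='SURG' → inner[age < 46] → 38
patient=Priya: ward='GEN' → outer ELSE → 21
patient=Quinn: ward='SURG' → inner[ELSE] → 35
patient=Rosa: ward='ICU' → inner[ELSE] → 39
patient=Tara: ward='GEN' → outer ELSE → 21
patient=Wes: ward='ER' → outer ELSE → 21
patient=Xiu: ward='GEN' → outer ELSE → 21
patient=Yara: ward='ER' → outer ELSE → 21
patient=Zane: ward='GEN' → outer ELSE → 21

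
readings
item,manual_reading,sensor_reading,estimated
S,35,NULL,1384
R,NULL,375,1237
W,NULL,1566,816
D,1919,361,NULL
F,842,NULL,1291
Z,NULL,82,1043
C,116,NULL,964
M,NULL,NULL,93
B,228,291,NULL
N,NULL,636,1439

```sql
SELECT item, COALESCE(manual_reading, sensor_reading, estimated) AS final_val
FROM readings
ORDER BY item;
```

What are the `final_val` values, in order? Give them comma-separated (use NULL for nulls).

item=B: manual_reading=228 → 228
item=C: manual_reading=116 → 116
item=D: manual_reading=1919 → 1919
item=F: manual_reading=842 → 842
item=M: manual_reading=NULL, sensor_reading=NULL, estimated=93 → 93
item=N: manual_reading=NULL, sensor_reading=636 → 636
item=R: manual_reading=NULL, sensor_reading=375 → 375
item=S: manual_reading=35 → 35
item=W: manual_reading=NULL, sensor_reading=1566 → 1566
item=Z: manual_reading=NULL, sensor_reading=82 → 82

228, 116, 1919, 842, 93, 636, 375, 35, 1566, 82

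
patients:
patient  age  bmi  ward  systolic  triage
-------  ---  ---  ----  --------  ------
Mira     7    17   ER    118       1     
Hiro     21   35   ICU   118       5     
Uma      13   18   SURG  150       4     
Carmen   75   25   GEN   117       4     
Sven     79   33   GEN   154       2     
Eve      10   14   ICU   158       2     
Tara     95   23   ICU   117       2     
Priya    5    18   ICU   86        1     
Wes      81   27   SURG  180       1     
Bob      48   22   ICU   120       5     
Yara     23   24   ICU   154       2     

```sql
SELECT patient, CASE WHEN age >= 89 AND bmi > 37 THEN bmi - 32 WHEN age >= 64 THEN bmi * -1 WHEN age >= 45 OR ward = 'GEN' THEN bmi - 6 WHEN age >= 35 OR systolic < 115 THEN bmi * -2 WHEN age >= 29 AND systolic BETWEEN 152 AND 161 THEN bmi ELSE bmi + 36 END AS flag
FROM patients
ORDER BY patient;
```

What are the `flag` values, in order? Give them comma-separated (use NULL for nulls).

patient=Bob: age >= 45 OR ward = 'GEN' → 16
patient=Carmen: age >= 64 → -25
patient=Eve: ELSE → 50
patient=Hiro: ELSE → 71
patient=Mira: ELSE → 53
patient=Priya: age >= 35 OR systolic < 115 → -36
patient=Sven: age >= 64 → -33
patient=Tara: age >= 64 → -23
patient=Uma: ELSE → 54
patient=Wes: age >= 64 → -27
patient=Yara: ELSE → 60

16, -25, 50, 71, 53, -36, -33, -23, 54, -27, 60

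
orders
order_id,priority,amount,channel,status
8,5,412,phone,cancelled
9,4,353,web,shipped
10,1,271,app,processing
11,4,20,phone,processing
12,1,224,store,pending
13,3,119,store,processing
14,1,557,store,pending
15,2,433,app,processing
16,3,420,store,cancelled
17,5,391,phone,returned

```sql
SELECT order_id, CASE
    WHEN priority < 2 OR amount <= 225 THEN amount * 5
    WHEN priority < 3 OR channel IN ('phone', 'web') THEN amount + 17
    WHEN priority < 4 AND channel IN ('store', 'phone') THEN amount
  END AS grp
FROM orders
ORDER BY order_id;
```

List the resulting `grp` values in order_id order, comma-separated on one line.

429, 370, 1355, 100, 1120, 595, 2785, 450, 420, 408

order_id=8: priority < 3 OR channel IN ('phone', 'web') → 429
order_id=9: priority < 3 OR channel IN ('phone', 'web') → 370
order_id=10: priority < 2 OR amount <= 225 → 1355
order_id=11: priority < 2 OR amount <= 225 → 100
order_id=12: priority < 2 OR amount <= 225 → 1120
order_id=13: priority < 2 OR amount <= 225 → 595
order_id=14: priority < 2 OR amount <= 225 → 2785
order_id=15: priority < 3 OR channel IN ('phone', 'web') → 450
order_id=16: priority < 4 AND channel IN ('store', 'phone') → 420
order_id=17: priority < 3 OR channel IN ('phone', 'web') → 408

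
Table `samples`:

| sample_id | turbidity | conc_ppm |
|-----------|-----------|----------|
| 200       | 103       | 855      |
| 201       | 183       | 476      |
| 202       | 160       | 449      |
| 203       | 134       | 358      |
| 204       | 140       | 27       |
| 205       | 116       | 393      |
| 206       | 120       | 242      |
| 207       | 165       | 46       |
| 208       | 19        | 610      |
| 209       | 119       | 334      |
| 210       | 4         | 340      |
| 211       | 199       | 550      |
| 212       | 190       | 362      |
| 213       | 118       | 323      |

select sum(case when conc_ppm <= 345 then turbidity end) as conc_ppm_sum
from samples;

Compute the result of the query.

666

sample_id=200: ✗
sample_id=201: ✗
sample_id=202: ✗
sample_id=203: ✗
sample_id=204: ✓ → 140
sample_id=205: ✗
sample_id=206: ✓ → 120
sample_id=207: ✓ → 165
sample_id=208: ✗
sample_id=209: ✓ → 119
sample_id=210: ✓ → 4
sample_id=211: ✗
sample_id=212: ✗
sample_id=213: ✓ → 118
conc_ppm_sum = 140 + 120 + 165 + 119 + 4 + 118 = 666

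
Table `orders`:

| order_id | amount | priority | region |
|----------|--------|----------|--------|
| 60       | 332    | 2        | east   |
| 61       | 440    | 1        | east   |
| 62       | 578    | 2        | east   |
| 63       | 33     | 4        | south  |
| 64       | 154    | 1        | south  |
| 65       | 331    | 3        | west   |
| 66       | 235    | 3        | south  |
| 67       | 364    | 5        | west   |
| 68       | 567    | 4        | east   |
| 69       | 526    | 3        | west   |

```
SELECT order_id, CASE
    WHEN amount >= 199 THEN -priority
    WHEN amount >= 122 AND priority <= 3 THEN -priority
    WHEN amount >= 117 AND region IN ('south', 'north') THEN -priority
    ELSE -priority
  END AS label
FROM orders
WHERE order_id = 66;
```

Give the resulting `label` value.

order_id = 66: amount=235, priority=3, region=south.
amount >= 199 → true → -3

-3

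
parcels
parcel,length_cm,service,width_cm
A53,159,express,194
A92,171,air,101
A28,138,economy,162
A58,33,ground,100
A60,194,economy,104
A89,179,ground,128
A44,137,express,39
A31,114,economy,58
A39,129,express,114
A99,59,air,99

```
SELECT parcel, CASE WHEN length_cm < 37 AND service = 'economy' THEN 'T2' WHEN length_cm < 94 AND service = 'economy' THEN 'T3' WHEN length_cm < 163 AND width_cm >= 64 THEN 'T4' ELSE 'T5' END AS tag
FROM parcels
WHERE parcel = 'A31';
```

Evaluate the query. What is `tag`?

parcel = A31: length_cm=114, service=economy, width_cm=58.
length_cm < 37 AND service = 'economy' → false
length_cm < 94 AND service = 'economy' → false
length_cm < 163 AND width_cm >= 64 → false
No prior WHEN matched → ELSE → T5

T5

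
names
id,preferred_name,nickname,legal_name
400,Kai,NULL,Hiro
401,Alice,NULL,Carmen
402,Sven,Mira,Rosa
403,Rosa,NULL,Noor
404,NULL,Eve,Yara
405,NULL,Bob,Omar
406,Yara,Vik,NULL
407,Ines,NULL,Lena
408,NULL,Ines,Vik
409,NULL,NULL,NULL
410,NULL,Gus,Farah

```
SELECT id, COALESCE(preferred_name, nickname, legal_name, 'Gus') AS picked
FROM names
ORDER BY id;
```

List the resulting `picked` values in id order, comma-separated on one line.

id=400: preferred_name=Kai → Kai
id=401: preferred_name=Alice → Alice
id=402: preferred_name=Sven → Sven
id=403: preferred_name=Rosa → Rosa
id=404: preferred_name=NULL, nickname=Eve → Eve
id=405: preferred_name=NULL, nickname=Bob → Bob
id=406: preferred_name=Yara → Yara
id=407: preferred_name=Ines → Ines
id=408: preferred_name=NULL, nickname=Ines → Ines
id=409: preferred_name=NULL, nickname=NULL, legal_name=NULL, → literal Gus → Gus
id=410: preferred_name=NULL, nickname=Gus → Gus

Kai, Alice, Sven, Rosa, Eve, Bob, Yara, Ines, Ines, Gus, Gus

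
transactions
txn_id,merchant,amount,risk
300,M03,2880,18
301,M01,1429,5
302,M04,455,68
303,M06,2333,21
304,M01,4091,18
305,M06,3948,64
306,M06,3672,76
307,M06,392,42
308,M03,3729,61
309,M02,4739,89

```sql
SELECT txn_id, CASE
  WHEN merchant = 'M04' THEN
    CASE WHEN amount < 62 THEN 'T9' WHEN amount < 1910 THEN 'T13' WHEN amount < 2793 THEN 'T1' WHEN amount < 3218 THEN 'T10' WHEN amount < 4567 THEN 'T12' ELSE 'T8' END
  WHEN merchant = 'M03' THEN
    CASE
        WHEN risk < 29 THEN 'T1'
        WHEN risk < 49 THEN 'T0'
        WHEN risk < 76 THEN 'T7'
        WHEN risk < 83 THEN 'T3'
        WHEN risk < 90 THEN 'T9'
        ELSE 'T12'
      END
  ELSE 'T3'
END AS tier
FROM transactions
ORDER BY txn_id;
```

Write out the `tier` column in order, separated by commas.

txn_id=300: merchant='M03' → inner[risk < 29] → T1
txn_id=301: merchant='M01' → outer ELSE → T3
txn_id=302: merchant='M04' → inner[amount < 1910] → T13
txn_id=303: merchant='M06' → outer ELSE → T3
txn_id=304: merchant='M01' → outer ELSE → T3
txn_id=305: merchant='M06' → outer ELSE → T3
txn_id=306: merchant='M06' → outer ELSE → T3
txn_id=307: merchant='M06' → outer ELSE → T3
txn_id=308: merchant='M03' → inner[risk < 76] → T7
txn_id=309: merchant='M02' → outer ELSE → T3

T1, T3, T13, T3, T3, T3, T3, T3, T7, T3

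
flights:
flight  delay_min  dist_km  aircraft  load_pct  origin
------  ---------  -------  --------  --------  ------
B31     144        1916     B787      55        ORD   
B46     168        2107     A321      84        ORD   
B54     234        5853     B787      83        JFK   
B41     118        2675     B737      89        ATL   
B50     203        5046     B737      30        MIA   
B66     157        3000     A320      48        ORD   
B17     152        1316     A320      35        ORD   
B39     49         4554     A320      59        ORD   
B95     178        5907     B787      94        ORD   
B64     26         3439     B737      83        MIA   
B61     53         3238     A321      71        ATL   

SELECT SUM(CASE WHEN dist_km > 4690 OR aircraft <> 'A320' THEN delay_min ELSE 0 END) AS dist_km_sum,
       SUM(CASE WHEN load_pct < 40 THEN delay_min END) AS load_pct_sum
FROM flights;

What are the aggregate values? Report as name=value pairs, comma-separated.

[dist_km_sum: dist_km > 4690 OR aircraft <> 'A320']
flight=B31: ✓ → 144
flight=B46: ✓ → 168
flight=B54: ✓ → 234
flight=B41: ✓ → 118
flight=B50: ✓ → 203
flight=B66: ✗
flight=B17: ✗
flight=B39: ✗
flight=B95: ✓ → 178
flight=B64: ✓ → 26
flight=B61: ✓ → 53
dist_km_sum = 144 + 168 + 234 + 118 + 203 + 178 + 26 + 53 = 1124
—
[load_pct_sum: load_pct < 40]
flight=B31: ✗
flight=B46: ✗
flight=B54: ✗
flight=B41: ✗
flight=B50: ✓ → 203
flight=B66: ✗
flight=B17: ✓ → 152
flight=B39: ✗
flight=B95: ✗
flight=B64: ✗
flight=B61: ✗
load_pct_sum = 203 + 152 = 355

dist_km_sum=1124, load_pct_sum=355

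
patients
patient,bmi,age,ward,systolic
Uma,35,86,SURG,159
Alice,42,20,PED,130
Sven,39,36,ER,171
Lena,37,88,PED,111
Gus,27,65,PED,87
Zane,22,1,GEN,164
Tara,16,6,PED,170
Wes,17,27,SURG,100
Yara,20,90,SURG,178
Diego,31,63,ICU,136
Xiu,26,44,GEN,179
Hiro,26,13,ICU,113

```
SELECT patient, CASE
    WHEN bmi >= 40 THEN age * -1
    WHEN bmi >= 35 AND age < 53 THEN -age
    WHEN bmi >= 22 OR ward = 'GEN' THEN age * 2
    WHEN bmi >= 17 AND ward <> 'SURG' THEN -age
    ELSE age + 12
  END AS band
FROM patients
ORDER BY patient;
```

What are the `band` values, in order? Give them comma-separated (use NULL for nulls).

patient=Alice: bmi >= 40 → -20
patient=Diego: bmi >= 22 OR ward = 'GEN' → 126
patient=Gus: bmi >= 22 OR ward = 'GEN' → 130
patient=Hiro: bmi >= 22 OR ward = 'GEN' → 26
patient=Lena: bmi >= 22 OR ward = 'GEN' → 176
patient=Sven: bmi >= 35 AND age < 53 → -36
patient=Tara: ELSE → 18
patient=Uma: bmi >= 22 OR ward = 'GEN' → 172
patient=Wes: ELSE → 39
patient=Xiu: bmi >= 22 OR ward = 'GEN' → 88
patient=Yara: ELSE → 102
patient=Zane: bmi >= 22 OR ward = 'GEN' → 2

-20, 126, 130, 26, 176, -36, 18, 172, 39, 88, 102, 2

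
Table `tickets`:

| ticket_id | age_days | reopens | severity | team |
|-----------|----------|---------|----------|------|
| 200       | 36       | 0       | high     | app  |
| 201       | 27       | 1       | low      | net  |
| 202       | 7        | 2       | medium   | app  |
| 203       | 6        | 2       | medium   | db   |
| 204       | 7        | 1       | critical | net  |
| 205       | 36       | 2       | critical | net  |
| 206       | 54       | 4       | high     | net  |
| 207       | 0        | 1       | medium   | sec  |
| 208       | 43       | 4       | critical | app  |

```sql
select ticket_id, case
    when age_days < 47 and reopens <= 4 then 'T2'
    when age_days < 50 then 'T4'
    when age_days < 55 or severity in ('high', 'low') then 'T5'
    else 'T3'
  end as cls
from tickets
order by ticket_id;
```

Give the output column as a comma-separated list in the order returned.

ticket_id=200: age_days < 47 and reopens <= 4 → T2
ticket_id=201: age_days < 47 and reopens <= 4 → T2
ticket_id=202: age_days < 47 and reopens <= 4 → T2
ticket_id=203: age_days < 47 and reopens <= 4 → T2
ticket_id=204: age_days < 47 and reopens <= 4 → T2
ticket_id=205: age_days < 47 and reopens <= 4 → T2
ticket_id=206: age_days < 55 or severity in ('high', 'low') → T5
ticket_id=207: age_days < 47 and reopens <= 4 → T2
ticket_id=208: age_days < 47 and reopens <= 4 → T2

T2, T2, T2, T2, T2, T2, T5, T2, T2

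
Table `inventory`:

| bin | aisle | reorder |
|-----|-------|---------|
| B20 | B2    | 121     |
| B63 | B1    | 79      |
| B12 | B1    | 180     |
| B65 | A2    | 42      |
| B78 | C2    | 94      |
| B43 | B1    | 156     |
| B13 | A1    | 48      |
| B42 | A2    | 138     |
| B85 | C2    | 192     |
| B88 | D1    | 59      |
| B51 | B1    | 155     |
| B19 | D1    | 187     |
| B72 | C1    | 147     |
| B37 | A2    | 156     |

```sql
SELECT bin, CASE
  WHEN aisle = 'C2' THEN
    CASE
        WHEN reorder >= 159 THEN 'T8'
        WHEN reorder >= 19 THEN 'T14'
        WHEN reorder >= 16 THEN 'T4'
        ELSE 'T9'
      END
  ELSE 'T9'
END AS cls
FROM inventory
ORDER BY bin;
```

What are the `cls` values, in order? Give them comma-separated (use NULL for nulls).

T9, T9, T9, T9, T9, T9, T9, T9, T9, T9, T9, T14, T8, T9

bin=B12: aisle='B1' → outer ELSE → T9
bin=B13: aisle='A1' → outer ELSE → T9
bin=B19: aisle='D1' → outer ELSE → T9
bin=B20: aisle='B2' → outer ELSE → T9
bin=B37: aisle='A2' → outer ELSE → T9
bin=B42: aisle='A2' → outer ELSE → T9
bin=B43: aisle='B1' → outer ELSE → T9
bin=B51: aisle='B1' → outer ELSE → T9
bin=B63: aisle='B1' → outer ELSE → T9
bin=B65: aisle='A2' → outer ELSE → T9
bin=B72: aisle='C1' → outer ELSE → T9
bin=B78: aisle='C2' → inner[reorder >= 19] → T14
bin=B85: aisle='C2' → inner[reorder >= 159] → T8
bin=B88: aisle='D1' → outer ELSE → T9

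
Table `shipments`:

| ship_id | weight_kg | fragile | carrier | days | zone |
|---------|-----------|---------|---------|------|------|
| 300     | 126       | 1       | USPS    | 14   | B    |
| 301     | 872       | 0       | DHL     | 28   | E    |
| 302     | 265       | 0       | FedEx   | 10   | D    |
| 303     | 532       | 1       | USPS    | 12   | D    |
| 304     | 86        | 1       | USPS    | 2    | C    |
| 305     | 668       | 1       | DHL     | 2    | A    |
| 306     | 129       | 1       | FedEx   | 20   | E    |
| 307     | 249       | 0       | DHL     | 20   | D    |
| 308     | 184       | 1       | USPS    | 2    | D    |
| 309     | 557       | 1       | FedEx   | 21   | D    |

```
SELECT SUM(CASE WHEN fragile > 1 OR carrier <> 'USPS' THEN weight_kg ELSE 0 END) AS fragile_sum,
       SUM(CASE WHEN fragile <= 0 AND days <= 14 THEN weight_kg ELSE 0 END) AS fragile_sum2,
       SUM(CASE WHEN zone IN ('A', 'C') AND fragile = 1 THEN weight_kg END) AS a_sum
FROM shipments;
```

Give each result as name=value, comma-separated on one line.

fragile_sum=2740, fragile_sum2=265, a_sum=754

[fragile_sum: fragile > 1 OR carrier <> 'USPS']
ship_id=300: ✗
ship_id=301: ✓ → 872
ship_id=302: ✓ → 265
ship_id=303: ✗
ship_id=304: ✗
ship_id=305: ✓ → 668
ship_id=306: ✓ → 129
ship_id=307: ✓ → 249
ship_id=308: ✗
ship_id=309: ✓ → 557
fragile_sum = 872 + 265 + 668 + 129 + 249 + 557 = 2740
—
[fragile_sum2: fragile <= 0 AND days <= 14]
ship_id=300: ✗
ship_id=301: ✗
ship_id=302: ✓ → 265
ship_id=303: ✗
ship_id=304: ✗
ship_id=305: ✗
ship_id=306: ✗
ship_id=307: ✗
ship_id=308: ✗
ship_id=309: ✗
fragile_sum2 = 265
—
[a_sum: zone IN ('A', 'C') AND fragile = 1]
ship_id=300: ✗
ship_id=301: ✗
ship_id=302: ✗
ship_id=303: ✗
ship_id=304: ✓ → 86
ship_id=305: ✓ → 668
ship_id=306: ✗
ship_id=307: ✗
ship_id=308: ✗
ship_id=309: ✗
a_sum = 86 + 668 = 754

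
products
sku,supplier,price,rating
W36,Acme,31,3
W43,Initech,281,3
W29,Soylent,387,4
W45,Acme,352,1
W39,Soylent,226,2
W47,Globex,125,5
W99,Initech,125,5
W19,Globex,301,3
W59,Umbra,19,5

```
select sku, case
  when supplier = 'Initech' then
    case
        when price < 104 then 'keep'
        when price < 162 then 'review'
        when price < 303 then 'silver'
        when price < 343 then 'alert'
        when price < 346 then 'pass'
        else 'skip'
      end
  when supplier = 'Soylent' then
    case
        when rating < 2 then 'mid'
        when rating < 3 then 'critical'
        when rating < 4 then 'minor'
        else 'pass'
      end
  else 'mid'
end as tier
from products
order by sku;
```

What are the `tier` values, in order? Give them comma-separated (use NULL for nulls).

sku=W19: supplier='Globex' → outer ELSE → mid
sku=W29: supplier='Soylent' → inner[ELSE] → pass
sku=W36: supplier='Acme' → outer ELSE → mid
sku=W39: supplier='Soylent' → inner[rating < 3] → critical
sku=W43: supplier='Initech' → inner[price < 303] → silver
sku=W45: supplier='Acme' → outer ELSE → mid
sku=W47: supplier='Globex' → outer ELSE → mid
sku=W59: supplier='Umbra' → outer ELSE → mid
sku=W99: supplier='Initech' → inner[price < 162] → review

mid, pass, mid, critical, silver, mid, mid, mid, review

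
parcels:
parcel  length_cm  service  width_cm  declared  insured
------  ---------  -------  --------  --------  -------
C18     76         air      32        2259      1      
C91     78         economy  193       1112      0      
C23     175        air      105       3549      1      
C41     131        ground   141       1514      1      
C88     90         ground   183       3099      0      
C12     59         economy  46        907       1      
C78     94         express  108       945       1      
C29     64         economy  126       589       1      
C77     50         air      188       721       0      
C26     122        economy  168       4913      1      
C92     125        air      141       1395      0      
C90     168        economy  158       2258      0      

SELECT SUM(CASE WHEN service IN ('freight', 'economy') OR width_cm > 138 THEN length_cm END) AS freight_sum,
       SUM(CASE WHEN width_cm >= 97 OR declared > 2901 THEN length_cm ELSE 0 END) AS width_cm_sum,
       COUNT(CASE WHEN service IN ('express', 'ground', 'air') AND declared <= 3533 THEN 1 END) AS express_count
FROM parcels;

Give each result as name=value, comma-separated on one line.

freight_sum=887, width_cm_sum=1097, express_count=6

[freight_sum: service IN ('freight', 'economy') OR width_cm > 138]
parcel=C18: ✗
parcel=C91: ✓ → 78
parcel=C23: ✗
parcel=C41: ✓ → 131
parcel=C88: ✓ → 90
parcel=C12: ✓ → 59
parcel=C78: ✗
parcel=C29: ✓ → 64
parcel=C77: ✓ → 50
parcel=C26: ✓ → 122
parcel=C92: ✓ → 125
parcel=C90: ✓ → 168
freight_sum = 78 + 131 + 90 + 59 + 64 + 50 + 122 + 125 + 168 = 887
—
[width_cm_sum: width_cm >= 97 OR declared > 2901]
parcel=C18: ✗
parcel=C91: ✓ → 78
parcel=C23: ✓ → 175
parcel=C41: ✓ → 131
parcel=C88: ✓ → 90
parcel=C12: ✗
parcel=C78: ✓ → 94
parcel=C29: ✓ → 64
parcel=C77: ✓ → 50
parcel=C26: ✓ → 122
parcel=C92: ✓ → 125
parcel=C90: ✓ → 168
width_cm_sum = 78 + 175 + 131 + 90 + 94 + 64 + 50 + 122 + 125 + 168 = 1097
—
[express_count: service IN ('express', 'ground', 'air') AND declared <= 3533]
parcel=C18: ✓ → 1
parcel=C91: ✗
parcel=C23: ✗
parcel=C41: ✓ → 1
parcel=C88: ✓ → 1
parcel=C12: ✗
parcel=C78: ✓ → 1
parcel=C29: ✗
parcel=C77: ✓ → 1
parcel=C26: ✗
parcel=C92: ✓ → 1
parcel=C90: ✗
express_count = COUNT(1, 1, 1, 1, 1, 1) = 6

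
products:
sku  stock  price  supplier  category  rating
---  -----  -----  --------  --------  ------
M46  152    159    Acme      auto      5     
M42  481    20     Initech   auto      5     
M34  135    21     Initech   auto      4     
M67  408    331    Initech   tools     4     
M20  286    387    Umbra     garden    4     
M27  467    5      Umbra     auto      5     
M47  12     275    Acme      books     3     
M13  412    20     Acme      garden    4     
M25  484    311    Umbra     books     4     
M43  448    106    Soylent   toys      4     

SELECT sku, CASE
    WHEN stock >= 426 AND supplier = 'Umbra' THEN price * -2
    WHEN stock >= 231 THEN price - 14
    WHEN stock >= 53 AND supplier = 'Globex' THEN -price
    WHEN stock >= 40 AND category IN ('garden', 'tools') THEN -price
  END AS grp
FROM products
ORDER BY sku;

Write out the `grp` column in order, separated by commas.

sku=M13: stock >= 231 → 6
sku=M20: stock >= 231 → 373
sku=M25: stock >= 426 AND supplier = 'Umbra' → -622
sku=M27: stock >= 426 AND supplier = 'Umbra' → -10
sku=M34: (no match → NULL) → NULL
sku=M42: stock >= 231 → 6
sku=M43: stock >= 231 → 92
sku=M46: (no match → NULL) → NULL
sku=M47: (no match → NULL) → NULL
sku=M67: stock >= 231 → 317

6, 373, -622, -10, NULL, 6, 92, NULL, NULL, 317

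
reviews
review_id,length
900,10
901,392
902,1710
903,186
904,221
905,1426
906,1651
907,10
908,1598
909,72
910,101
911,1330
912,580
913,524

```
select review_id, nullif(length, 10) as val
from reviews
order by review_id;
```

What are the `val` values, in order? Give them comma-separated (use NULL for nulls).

NULL, 392, 1710, 186, 221, 1426, 1651, NULL, 1598, 72, 101, 1330, 580, 524

review_id=900: length=10 vs 10: equal → NULL
review_id=901: length=392 vs 10: differ → 392
review_id=902: length=1710 vs 10: differ → 1710
review_id=903: length=186 vs 10: differ → 186
review_id=904: length=221 vs 10: differ → 221
review_id=905: length=1426 vs 10: differ → 1426
review_id=906: length=1651 vs 10: differ → 1651
review_id=907: length=10 vs 10: equal → NULL
review_id=908: length=1598 vs 10: differ → 1598
review_id=909: length=72 vs 10: differ → 72
review_id=910: length=101 vs 10: differ → 101
review_id=911: length=1330 vs 10: differ → 1330
review_id=912: length=580 vs 10: differ → 580
review_id=913: length=524 vs 10: differ → 524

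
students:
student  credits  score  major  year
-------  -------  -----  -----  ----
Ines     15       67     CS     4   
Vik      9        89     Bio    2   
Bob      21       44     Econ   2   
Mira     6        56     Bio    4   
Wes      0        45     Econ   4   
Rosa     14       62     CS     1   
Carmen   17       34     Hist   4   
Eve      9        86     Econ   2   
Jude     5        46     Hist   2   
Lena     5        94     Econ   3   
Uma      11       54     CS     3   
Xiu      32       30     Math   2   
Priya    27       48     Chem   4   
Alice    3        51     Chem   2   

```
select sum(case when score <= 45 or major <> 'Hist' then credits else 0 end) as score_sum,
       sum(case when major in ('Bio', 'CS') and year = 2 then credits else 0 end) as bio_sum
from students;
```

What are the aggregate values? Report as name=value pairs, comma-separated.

[score_sum: score <= 45 or major <> 'Hist']
student=Ines: ✓ → 15
student=Vik: ✓ → 9
student=Bob: ✓ → 21
student=Mira: ✓ → 6
student=Wes: ✓ → 0
student=Rosa: ✓ → 14
student=Carmen: ✓ → 17
student=Eve: ✓ → 9
student=Jude: ✗
student=Lena: ✓ → 5
student=Uma: ✓ → 11
student=Xiu: ✓ → 32
student=Priya: ✓ → 27
student=Alice: ✓ → 3
score_sum = 15 + 9 + 21 + 6 + 14 + 17 + 9 + 5 + 11 + 32 + 27 + 3 = 169
—
[bio_sum: major in ('Bio', 'CS') and year = 2]
student=Ines: ✗
student=Vik: ✓ → 9
student=Bob: ✗
student=Mira: ✗
student=Wes: ✗
student=Rosa: ✗
student=Carmen: ✗
student=Eve: ✗
student=Jude: ✗
student=Lena: ✗
student=Uma: ✗
student=Xiu: ✗
student=Priya: ✗
student=Alice: ✗
bio_sum = 9

score_sum=169, bio_sum=9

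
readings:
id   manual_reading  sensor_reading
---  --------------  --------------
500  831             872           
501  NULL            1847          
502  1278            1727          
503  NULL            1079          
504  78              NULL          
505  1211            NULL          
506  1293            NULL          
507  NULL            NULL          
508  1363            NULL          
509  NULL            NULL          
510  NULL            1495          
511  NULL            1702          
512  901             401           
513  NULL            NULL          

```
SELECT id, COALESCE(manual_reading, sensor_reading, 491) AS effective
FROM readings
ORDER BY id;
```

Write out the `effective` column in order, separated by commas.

id=500: manual_reading=831 → 831
id=501: manual_reading=NULL, sensor_reading=1847 → 1847
id=502: manual_reading=1278 → 1278
id=503: manual_reading=NULL, sensor_reading=1079 → 1079
id=504: manual_reading=78 → 78
id=505: manual_reading=1211 → 1211
id=506: manual_reading=1293 → 1293
id=507: manual_reading=NULL, sensor_reading=NULL, → literal 491 → 491
id=508: manual_reading=1363 → 1363
id=509: manual_reading=NULL, sensor_reading=NULL, → literal 491 → 491
id=510: manual_reading=NULL, sensor_reading=1495 → 1495
id=511: manual_reading=NULL, sensor_reading=1702 → 1702
id=512: manual_reading=901 → 901
id=513: manual_reading=NULL, sensor_reading=NULL, → literal 491 → 491

831, 1847, 1278, 1079, 78, 1211, 1293, 491, 1363, 491, 1495, 1702, 901, 491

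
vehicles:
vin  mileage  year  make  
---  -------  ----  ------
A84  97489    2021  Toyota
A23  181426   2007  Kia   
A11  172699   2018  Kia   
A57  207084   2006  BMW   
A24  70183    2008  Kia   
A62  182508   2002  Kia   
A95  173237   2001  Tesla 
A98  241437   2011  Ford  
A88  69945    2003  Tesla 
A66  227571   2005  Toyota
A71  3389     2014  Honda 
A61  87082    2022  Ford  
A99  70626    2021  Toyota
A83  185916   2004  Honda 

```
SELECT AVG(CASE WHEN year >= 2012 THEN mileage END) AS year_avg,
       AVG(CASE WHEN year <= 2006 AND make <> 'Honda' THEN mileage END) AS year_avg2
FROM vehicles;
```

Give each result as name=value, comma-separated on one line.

[year_avg: year >= 2012]
vin=A84: ✓ → 97489
vin=A23: ✗
vin=A11: ✓ → 172699
vin=A57: ✗
vin=A24: ✗
vin=A62: ✗
vin=A95: ✗
vin=A98: ✗
vin=A88: ✗
vin=A66: ✗
vin=A71: ✓ → 3389
vin=A61: ✓ → 87082
vin=A99: ✓ → 70626
vin=A83: ✗
year_avg = (97489 + 172699 + 3389 + 87082 + 70626) / 5 = 86257
—
[year_avg2: year <= 2006 AND make <> 'Honda']
vin=A84: ✗
vin=A23: ✗
vin=A11: ✗
vin=A57: ✓ → 207084
vin=A24: ✗
vin=A62: ✓ → 182508
vin=A95: ✓ → 173237
vin=A98: ✗
vin=A88: ✓ → 69945
vin=A66: ✓ → 227571
vin=A71: ✗
vin=A61: ✗
vin=A99: ✗
vin=A83: ✗
year_avg2 = (207084 + 182508 + 173237 + 69945 + 227571) / 5 = 172069

year_avg=86257, year_avg2=172069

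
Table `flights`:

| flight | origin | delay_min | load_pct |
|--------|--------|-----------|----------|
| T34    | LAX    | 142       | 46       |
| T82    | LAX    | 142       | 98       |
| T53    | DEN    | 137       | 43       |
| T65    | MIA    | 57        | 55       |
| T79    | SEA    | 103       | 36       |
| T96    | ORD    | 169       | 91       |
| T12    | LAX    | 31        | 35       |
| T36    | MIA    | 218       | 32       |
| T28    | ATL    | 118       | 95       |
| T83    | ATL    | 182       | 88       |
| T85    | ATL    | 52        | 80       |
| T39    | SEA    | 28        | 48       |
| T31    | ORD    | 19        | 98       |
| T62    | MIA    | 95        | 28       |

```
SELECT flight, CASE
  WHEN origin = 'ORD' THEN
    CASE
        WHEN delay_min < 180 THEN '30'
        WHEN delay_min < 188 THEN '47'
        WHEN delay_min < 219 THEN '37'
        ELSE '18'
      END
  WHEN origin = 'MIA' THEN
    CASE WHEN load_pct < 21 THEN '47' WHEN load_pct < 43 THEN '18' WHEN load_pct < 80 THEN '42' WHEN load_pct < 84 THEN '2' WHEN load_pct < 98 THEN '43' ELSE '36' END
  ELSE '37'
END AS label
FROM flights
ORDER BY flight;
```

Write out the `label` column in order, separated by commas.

37, 37, 30, 37, 18, 37, 37, 18, 42, 37, 37, 37, 37, 30

flight=T12: origin='LAX' → outer ELSE → 37
flight=T28: origin='ATL' → outer ELSE → 37
flight=T31: origin='ORD' → inner[delay_min < 180] → 30
flight=T34: origin='LAX' → outer ELSE → 37
flight=T36: origin='MIA' → inner[load_pct < 43] → 18
flight=T39: origin='SEA' → outer ELSE → 37
flight=T53: origin='DEN' → outer ELSE → 37
flight=T62: origin='MIA' → inner[load_pct < 43] → 18
flight=T65: origin='MIA' → inner[load_pct < 80] → 42
flight=T79: origin='SEA' → outer ELSE → 37
flight=T82: origin='LAX' → outer ELSE → 37
flight=T83: origin='ATL' → outer ELSE → 37
flight=T85: origin='ATL' → outer ELSE → 37
flight=T96: origin='ORD' → inner[delay_min < 180] → 30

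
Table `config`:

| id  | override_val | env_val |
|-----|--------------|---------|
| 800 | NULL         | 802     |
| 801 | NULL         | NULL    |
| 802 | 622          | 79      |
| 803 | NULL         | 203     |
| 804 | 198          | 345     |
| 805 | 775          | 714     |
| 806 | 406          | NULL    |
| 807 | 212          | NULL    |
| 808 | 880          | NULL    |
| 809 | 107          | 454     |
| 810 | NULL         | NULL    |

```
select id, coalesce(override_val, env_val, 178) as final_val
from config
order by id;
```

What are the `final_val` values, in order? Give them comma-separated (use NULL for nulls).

802, 178, 622, 203, 198, 775, 406, 212, 880, 107, 178

id=800: override_val=NULL, env_val=802 → 802
id=801: override_val=NULL, env_val=NULL, → literal 178 → 178
id=802: override_val=622 → 622
id=803: override_val=NULL, env_val=203 → 203
id=804: override_val=198 → 198
id=805: override_val=775 → 775
id=806: override_val=406 → 406
id=807: override_val=212 → 212
id=808: override_val=880 → 880
id=809: override_val=107 → 107
id=810: override_val=NULL, env_val=NULL, → literal 178 → 178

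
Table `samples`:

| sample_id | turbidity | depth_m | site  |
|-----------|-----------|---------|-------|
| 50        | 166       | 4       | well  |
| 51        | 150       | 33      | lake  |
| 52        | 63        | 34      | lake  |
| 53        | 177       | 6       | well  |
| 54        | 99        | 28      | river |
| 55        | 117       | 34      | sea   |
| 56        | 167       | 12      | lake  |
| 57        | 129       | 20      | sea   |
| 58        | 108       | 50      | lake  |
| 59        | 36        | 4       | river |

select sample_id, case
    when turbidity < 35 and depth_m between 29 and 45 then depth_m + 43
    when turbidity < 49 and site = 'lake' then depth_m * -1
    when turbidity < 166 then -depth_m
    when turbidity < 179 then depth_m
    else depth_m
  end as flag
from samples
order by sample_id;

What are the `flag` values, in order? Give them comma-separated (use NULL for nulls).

sample_id=50: turbidity < 179 → 4
sample_id=51: turbidity < 166 → -33
sample_id=52: turbidity < 166 → -34
sample_id=53: turbidity < 179 → 6
sample_id=54: turbidity < 166 → -28
sample_id=55: turbidity < 166 → -34
sample_id=56: turbidity < 179 → 12
sample_id=57: turbidity < 166 → -20
sample_id=58: turbidity < 166 → -50
sample_id=59: turbidity < 166 → -4

4, -33, -34, 6, -28, -34, 12, -20, -50, -4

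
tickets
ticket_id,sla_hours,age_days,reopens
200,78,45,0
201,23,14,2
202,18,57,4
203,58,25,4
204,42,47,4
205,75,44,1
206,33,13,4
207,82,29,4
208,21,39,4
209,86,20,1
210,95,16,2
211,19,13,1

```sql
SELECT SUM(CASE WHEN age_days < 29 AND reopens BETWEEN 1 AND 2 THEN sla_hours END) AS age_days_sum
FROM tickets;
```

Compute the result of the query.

ticket_id=200: ✗
ticket_id=201: ✓ → 23
ticket_id=202: ✗
ticket_id=203: ✗
ticket_id=204: ✗
ticket_id=205: ✗
ticket_id=206: ✗
ticket_id=207: ✗
ticket_id=208: ✗
ticket_id=209: ✓ → 86
ticket_id=210: ✓ → 95
ticket_id=211: ✓ → 19
age_days_sum = 23 + 86 + 95 + 19 = 223

223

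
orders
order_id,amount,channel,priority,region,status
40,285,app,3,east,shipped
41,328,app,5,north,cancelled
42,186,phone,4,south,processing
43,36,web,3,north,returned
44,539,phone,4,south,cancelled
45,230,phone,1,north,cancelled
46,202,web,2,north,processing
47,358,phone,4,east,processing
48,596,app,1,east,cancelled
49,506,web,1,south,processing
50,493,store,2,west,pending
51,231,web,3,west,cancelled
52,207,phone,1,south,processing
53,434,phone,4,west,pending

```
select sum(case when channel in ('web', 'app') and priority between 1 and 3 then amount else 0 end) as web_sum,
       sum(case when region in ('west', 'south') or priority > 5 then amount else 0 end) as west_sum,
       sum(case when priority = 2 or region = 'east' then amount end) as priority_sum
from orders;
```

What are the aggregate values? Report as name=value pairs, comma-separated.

[web_sum: channel in ('web', 'app') and priority between 1 and 3]
order_id=40: ✓ → 285
order_id=41: ✗
order_id=42: ✗
order_id=43: ✓ → 36
order_id=44: ✗
order_id=45: ✗
order_id=46: ✓ → 202
order_id=47: ✗
order_id=48: ✓ → 596
order_id=49: ✓ → 506
order_id=50: ✗
order_id=51: ✓ → 231
order_id=52: ✗
order_id=53: ✗
web_sum = 285 + 36 + 202 + 596 + 506 + 231 = 1856
—
[west_sum: region in ('west', 'south') or priority > 5]
order_id=40: ✗
order_id=41: ✗
order_id=42: ✓ → 186
order_id=43: ✗
order_id=44: ✓ → 539
order_id=45: ✗
order_id=46: ✗
order_id=47: ✗
order_id=48: ✗
order_id=49: ✓ → 506
order_id=50: ✓ → 493
order_id=51: ✓ → 231
order_id=52: ✓ → 207
order_id=53: ✓ → 434
west_sum = 186 + 539 + 506 + 493 + 231 + 207 + 434 = 2596
—
[priority_sum: priority = 2 or region = 'east']
order_id=40: ✓ → 285
order_id=41: ✗
order_id=42: ✗
order_id=43: ✗
order_id=44: ✗
order_id=45: ✗
order_id=46: ✓ → 202
order_id=47: ✓ → 358
order_id=48: ✓ → 596
order_id=49: ✗
order_id=50: ✓ → 493
order_id=51: ✗
order_id=52: ✗
order_id=53: ✗
priority_sum = 285 + 202 + 358 + 596 + 493 = 1934

web_sum=1856, west_sum=2596, priority_sum=1934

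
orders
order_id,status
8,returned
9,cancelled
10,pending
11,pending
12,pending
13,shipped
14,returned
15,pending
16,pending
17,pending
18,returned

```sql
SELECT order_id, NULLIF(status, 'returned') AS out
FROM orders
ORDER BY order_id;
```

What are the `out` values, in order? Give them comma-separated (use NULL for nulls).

NULL, cancelled, pending, pending, pending, shipped, NULL, pending, pending, pending, NULL

order_id=8: status=returned vs returned: equal → NULL
order_id=9: status=cancelled vs returned: differ → cancelled
order_id=10: status=pending vs returned: differ → pending
order_id=11: status=pending vs returned: differ → pending
order_id=12: status=pending vs returned: differ → pending
order_id=13: status=shipped vs returned: differ → shipped
order_id=14: status=returned vs returned: equal → NULL
order_id=15: status=pending vs returned: differ → pending
order_id=16: status=pending vs returned: differ → pending
order_id=17: status=pending vs returned: differ → pending
order_id=18: status=returned vs returned: equal → NULL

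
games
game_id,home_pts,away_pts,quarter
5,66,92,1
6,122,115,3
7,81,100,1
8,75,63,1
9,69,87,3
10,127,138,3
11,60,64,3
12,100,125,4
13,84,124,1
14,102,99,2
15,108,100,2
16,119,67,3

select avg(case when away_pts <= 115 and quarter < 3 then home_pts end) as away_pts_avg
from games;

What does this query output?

86.4

game_id=5: ✓ → 66
game_id=6: ✗
game_id=7: ✓ → 81
game_id=8: ✓ → 75
game_id=9: ✗
game_id=10: ✗
game_id=11: ✗
game_id=12: ✗
game_id=13: ✗
game_id=14: ✓ → 102
game_id=15: ✓ → 108
game_id=16: ✗
away_pts_avg = (66 + 81 + 75 + 102 + 108) / 5 = 86.4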